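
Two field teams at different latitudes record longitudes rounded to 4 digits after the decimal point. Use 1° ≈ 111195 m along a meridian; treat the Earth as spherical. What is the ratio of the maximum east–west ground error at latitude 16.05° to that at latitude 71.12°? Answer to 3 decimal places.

Rounding to 4 decimal places leaves the longitude within ±5e-05° of the true value.
Error at 16.05° = 5e-05° × 111195 × cos 16.05° ≈ 5.5598 × 0.9610 = 5.343 m.
At 71.12°: 5e-05° × 111195 × cos 71.12° = 5e-05 × 111195 × 0.3236 ≈ 1.7991 m.
The ratio reduces to cos 16.05° / cos 71.12° = 0.9610/0.3236 ≈ 2.9699.

2.970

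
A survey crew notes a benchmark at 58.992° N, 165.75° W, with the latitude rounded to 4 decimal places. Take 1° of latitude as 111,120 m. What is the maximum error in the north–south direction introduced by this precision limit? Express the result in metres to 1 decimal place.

5.6 metres

Rounding to 4 decimal places leaves the latitude within ±5e-05° of the true value.
So the N–S error is at most 5e-05 × 111120 = 5.556 m.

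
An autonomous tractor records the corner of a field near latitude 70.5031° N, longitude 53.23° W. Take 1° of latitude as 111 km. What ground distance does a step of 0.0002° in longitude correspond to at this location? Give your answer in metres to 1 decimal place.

7.4 metres

0.0002° of longitude at 70.5031° is 0.0002 × 111000 × cos 70.5031° ≈ 0.0002 × 37046.9 = 7.40938 m.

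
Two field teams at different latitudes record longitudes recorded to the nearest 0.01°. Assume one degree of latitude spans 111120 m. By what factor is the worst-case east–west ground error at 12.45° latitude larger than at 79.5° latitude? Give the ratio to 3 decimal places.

Rounding to 2 decimal places leaves the longitude within ±0.005° of the true value.
At 12.45°: 0.005° × 111120 × cos 12.45° = 0.005 × 111120 × 0.9765 ≈ 542.53 m.
At 79.5°: 0.005° × 111120 × cos 79.5° = 0.005 × 111120 × 0.1822 ≈ 101.25 m.
Ratio: 542.53 / 101.25 = cos 12.45° / cos 79.5° ≈ 5.3584.

5.358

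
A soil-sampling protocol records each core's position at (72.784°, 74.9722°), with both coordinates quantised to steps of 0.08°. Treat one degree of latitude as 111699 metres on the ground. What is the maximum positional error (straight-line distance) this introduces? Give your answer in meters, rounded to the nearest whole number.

With a 0.08° grid the true value lies within half a step, ±0.08°/2 = ±0.04°, of the stored one.
N–S: 0.04° × 111699 m/° = 4467.96 m.
E–W at 72.784°: 0.04° × 111699 × cos 72.784° = 0.04 × 111699 × 0.2960 ≈ 1322.4 m.
The two errors are perpendicular, so the maximum displacement is √(4467.96² + 1322.4²) ≈ 4659.55 m.

4660 meters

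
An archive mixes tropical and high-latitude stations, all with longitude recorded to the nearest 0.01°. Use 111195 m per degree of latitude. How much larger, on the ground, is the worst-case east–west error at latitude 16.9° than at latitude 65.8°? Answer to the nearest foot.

998 feet

Rounding to 2 decimal places leaves the longitude within ±0.005° of the true value.
At 16.9°: 0.005° × 111195 × cos 16.9° = 0.005 × 111195 × 0.9568 ≈ 531.96 m.
At 65.8°: 0.005° × 111195 × cos 65.8° = 0.005 × 111195 × 0.4099 ≈ 227.91 m.
So the lower-latitude error exceeds the higher by 531.96 − 227.91 = 304.06 m.
In feet: 304.057 m ÷ 0.3048 ≈ 997.56 ft.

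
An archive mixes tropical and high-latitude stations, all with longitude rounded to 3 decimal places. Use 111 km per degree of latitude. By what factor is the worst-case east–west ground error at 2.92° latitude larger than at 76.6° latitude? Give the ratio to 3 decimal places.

4.309

Rounding to 3 decimal places leaves the longitude within ±0.0005° of the true value.
At 2.92°: 0.0005° × 111000 × cos 2.92° = 0.0005 × 111000 × 0.9987 ≈ 55.428 m.
Error at 76.6° = 0.0005° × 111000 × cos 76.6° ≈ 55.5 × 0.2317 = 12.862 m.
The ratio reduces to cos 2.92° / cos 76.6° = 0.9987/0.2317 ≈ 4.3094.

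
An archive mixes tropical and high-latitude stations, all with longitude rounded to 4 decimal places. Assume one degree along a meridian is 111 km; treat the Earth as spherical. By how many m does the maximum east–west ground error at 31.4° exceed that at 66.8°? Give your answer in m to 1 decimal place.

Rounding to 4 decimal places leaves the longitude within ±5e-05° of the true value.
Error at 31.4° = 5e-05° × 111000 × cos 31.4° ≈ 5.55 × 0.8536 = 4.7372 m.
Error at 66.8° = 5e-05° × 111000 × cos 66.8° ≈ 5.55 × 0.3939 = 2.1864 m.
So the lower-latitude error exceeds the higher by 4.7372 − 2.1864 = 2.5508 m.

2.6 m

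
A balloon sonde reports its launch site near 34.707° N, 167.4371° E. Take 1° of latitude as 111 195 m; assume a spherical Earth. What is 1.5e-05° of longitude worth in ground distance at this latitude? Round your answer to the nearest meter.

1 meters

1.5e-05° of longitude at 34.707° is 1.5e-05 × 111195 × cos 34.707° ≈ 1.5e-05 × 91410.6 = 1.37116 m.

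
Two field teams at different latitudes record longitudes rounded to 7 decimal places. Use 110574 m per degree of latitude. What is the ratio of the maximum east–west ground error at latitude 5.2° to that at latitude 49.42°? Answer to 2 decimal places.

Rounding to 7 decimal places leaves the longitude within ±5e-08° of the true value.
Error at 5.2° = 5e-08° × 110574 × cos 5.2° ≈ 0.0055287 × 0.9959 = 0.0055059 m.
Error at 49.42° = 5e-08° × 110574 × cos 49.42° ≈ 0.0055287 × 0.6505 = 0.0035965 m.
Ratio: 0.0055059 / 0.0035965 = cos 5.2° / cos 49.42° ≈ 1.5309.

1.53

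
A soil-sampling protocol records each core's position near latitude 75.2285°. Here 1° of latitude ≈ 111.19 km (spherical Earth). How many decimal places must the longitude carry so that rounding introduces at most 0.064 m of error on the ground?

6 decimal places

At 75.2285° one degree of longitude covers 111190 × cos 75.2285° ≈ 111190 × 0.2550 ≈ 28349.5 m.
N decimal places → at most half a unit in the last place, 0.5 × 10⁻ᴺ° = 28349.5/2 × 10⁻ᴺ m.
Need 0.5 × 28349.5 × 10⁻ᴺ ≤ 0.064 → 10⁻ᴺ ≤ 4.515e-06, so N ≥ 5.35.
N = 5 would give 0.142 m (too coarse); N = 6 gives 0.0142 m ≤ 0.064 m.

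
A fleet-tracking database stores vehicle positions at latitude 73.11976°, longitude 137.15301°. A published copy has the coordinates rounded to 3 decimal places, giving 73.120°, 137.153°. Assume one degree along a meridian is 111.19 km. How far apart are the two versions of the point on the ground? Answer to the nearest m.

The latitude changed by -0.00024° and the longitude by +0.00001°.
N–S: -0.00024° × 111190 m/° = -26.6856 m.
E–W at 73.12°: 0.00001° × 111190 × cos 73.12° = 0.00001 × 111190 × 0.2904 ≈ 0.32286 m.
Distance: √(26.6856² + 0.32286²) ≈ 26.6876 m.

27 m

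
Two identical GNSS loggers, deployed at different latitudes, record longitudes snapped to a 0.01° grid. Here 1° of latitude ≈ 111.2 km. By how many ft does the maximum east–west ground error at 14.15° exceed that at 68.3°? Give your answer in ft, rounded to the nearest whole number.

With a 0.01° grid the true value lies within half a step, ±0.01°/2 = ±0.005°, of the stored one.
At 14.15°: 0.005° × 111200 × cos 14.15° = 0.005 × 111200 × 0.9697 ≈ 539.13 m.
Error at 68.3° = 0.005° × 111200 × cos 68.3° ≈ 556 × 0.3697 = 205.58 m.
So the lower-latitude error exceeds the higher by 539.13 − 205.58 = 333.55 m.
Converting: 333.551 m × 3.2808 ft/m ≈ 1094.3 ft.

1094 ft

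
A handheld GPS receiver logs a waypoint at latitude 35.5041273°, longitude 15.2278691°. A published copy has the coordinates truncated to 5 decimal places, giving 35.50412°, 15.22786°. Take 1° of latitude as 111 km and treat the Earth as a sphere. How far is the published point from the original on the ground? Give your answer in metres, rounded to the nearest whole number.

1 metres

The latitude changed by +0.0000073° and the longitude by +0.0000091°.
North–south shift: 0.0000073 × 111000 = 0.8103 m.
East–west at this latitude: 0.0000091° × 111000 × cos 35.5041° ≈ 0.0000091 × 90362.2 = 0.822296 m.
Hypotenuse of the two orthogonal shifts: √(0.8103² + 0.822296²) = 1.15445 m.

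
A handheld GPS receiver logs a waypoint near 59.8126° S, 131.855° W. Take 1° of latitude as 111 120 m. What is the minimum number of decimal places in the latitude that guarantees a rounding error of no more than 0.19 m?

6

One degree of latitude covers 111120 m.
N decimal places → at most half a unit in the last place, 0.5 × 10⁻ᴺ° = 111120/2 × 10⁻ᴺ m.
Need 0.5 × 111120 × 10⁻ᴺ ≤ 0.19 → 10⁻ᴺ ≤ 3.420e-06, so N ≥ 5.47.
At 5 places the error can reach 0.556 m, but 6 places keeps it to 0.0556 m.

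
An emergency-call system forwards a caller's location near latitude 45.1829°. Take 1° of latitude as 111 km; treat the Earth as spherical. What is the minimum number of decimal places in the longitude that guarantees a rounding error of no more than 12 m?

At 45.1829° one degree of longitude covers 111000 × cos 45.1829° ≈ 111000 × 0.7048 ≈ 78237.9 m.
With N decimal places the half-ulp bound is 0.5·10⁻ᴺ°, or 0.5·10⁻ᴺ × 78237.9 m on the ground.
Setting 39119 × 10⁻ᴺ ≤ 12 gives 10ᴺ ≥ 3260, i.e. N ≥ 3.51.
At 3 places the error can reach 39.1 m, but 4 places keeps it to 3.91 m.

4 decimal places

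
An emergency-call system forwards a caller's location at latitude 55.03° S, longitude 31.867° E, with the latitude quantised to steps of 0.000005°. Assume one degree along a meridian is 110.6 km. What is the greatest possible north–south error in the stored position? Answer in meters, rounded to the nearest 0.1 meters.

With a 0.000005° grid the true value lies within half a step, ±0.000005°/2 = ±2.5e-06°, of the stored one.
Along the meridian that is 2.5e-06° × 110600 m/° = 0.2765 m.

0.3 meters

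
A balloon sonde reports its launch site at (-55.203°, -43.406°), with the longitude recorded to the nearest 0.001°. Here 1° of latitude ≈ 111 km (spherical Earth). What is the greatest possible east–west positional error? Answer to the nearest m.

32 m

Rounding to 3 decimal places leaves the longitude within ±0.0005° of the true value.
One degree of longitude at 55.203° is 111000 × cos 55.203° ≈ 111000 × 0.5707 = 63344.4 m.
East–west error: 0.0005° × 63344.4 m/° ≈ 31.6722 m.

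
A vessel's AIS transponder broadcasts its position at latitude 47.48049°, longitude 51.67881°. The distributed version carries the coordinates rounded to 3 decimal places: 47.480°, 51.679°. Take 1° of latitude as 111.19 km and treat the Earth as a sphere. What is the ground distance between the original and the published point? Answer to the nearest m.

56 m

Δlat = 47.48049 − 47.480 = +0.00049°; Δlon = 51.67881 − 51.679 = -0.00019°.
North–south shift: 0.00049 × 111190 = 54.4831 m.
E–W at 47.48°: -0.00019° × 111190 × cos 47.48° = -0.00019 × 111190 × 0.6758 ≈ -14.278 m.
Combined displacement = (54.4831² + 14.278²)^½ ≈ 56.3229 m.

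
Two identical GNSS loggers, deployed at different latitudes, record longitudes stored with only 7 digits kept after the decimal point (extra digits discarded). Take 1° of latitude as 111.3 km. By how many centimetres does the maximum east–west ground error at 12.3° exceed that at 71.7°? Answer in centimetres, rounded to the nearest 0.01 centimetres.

0.74 centimetres

Truncating at 7 decimal places can drop up to a full unit in the last place, so the longitude may be off by as much as 1e-07°.
Error at 12.3° = 1e-07° × 111300 × cos 12.3° ≈ 0.01113 × 0.9770 = 0.010875 m.
At 71.7°: 1e-07° × 111300 × cos 71.7° = 1e-07 × 111300 × 0.3140 ≈ 0.0034947 m.
So the lower-latitude error exceeds the higher by 0.010875 − 0.0034947 = 0.0073798 m.
That is 0.00737978 m = 0.73798 cm.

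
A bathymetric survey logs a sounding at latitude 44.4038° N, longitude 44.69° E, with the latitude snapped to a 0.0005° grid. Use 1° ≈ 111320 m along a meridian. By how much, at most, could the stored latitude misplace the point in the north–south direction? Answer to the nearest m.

28 m

With a 0.0005° grid the true value lies within half a step, ±0.0005°/2 = ±0.00025°, of the stored one.
North–south distance: 0.00025° × 111320 m/° = 27.83 m.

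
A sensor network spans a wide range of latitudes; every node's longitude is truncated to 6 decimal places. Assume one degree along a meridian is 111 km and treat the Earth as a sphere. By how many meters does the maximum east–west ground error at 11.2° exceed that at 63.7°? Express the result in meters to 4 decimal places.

Truncating at 6 decimal places can drop up to a full unit in the last place, so the longitude may be off by as much as 1e-06°.
Error at 11.2° = 1e-06° × 111000 × cos 11.2° ≈ 0.111 × 0.9810 = 0.10889 m.
At 63.7°: 1e-06° × 111000 × cos 63.7° = 1e-06 × 111000 × 0.4431 ≈ 0.049181 m.
So the lower-latitude error exceeds the higher by 0.10889 − 0.049181 = 0.059705 m.

0.0597 meters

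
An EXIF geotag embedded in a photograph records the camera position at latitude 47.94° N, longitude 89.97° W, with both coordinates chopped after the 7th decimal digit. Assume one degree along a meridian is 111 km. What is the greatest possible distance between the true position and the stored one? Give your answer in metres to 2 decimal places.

Truncating at 7 decimal places can drop up to a full unit in the last place, so each coordinate may be off by as much as 1e-07°.
North–south component: 1e-07° × 111000 = 0.0111 m.
Longitude error → 1e-07 × 111000 × cos 47.94° = 1e-07 × 111000 × 0.6699 ≈ 0.00743598 m.
Combining orthogonally: (0.0111² + 0.00743598²)^½ ≈ 0.0133605 m.

0.01 metres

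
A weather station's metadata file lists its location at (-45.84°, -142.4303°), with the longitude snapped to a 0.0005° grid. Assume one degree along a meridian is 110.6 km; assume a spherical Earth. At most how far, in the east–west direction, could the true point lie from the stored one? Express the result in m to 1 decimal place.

19.3 m

With a 0.0005° grid the true value lies within half a step, ±0.0005°/2 = ±0.00025°, of the stored one.
One degree of longitude at 45.84° is 110600 × cos 45.84° ≈ 110600 × 0.6967 = 77051.1 m.
Maximum E–W displacement: 0.00025 × 77051.1 = 19.2628 m.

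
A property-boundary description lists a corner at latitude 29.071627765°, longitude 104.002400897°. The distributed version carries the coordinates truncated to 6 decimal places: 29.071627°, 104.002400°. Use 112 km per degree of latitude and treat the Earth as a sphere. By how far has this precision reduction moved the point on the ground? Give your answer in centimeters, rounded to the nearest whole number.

12 centimeters

The latitude changed by +0.000000765° and the longitude by +0.000000897°.
N–S: 0.000000765° × 112000 m/° = 0.08568 m.
E–W at 29.0716°: 0.000000897° × 112000 × cos 29.0716° = 0.000000897 × 112000 × 0.8740 ≈ 0.0878068 m.
Distance: √(0.08568² + 0.0878068²) ≈ 0.122683 m.
That is 0.122683 m = 12.268 cm.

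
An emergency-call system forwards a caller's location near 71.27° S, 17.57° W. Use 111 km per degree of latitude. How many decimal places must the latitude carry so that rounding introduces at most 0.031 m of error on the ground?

7 decimal places

One degree of latitude covers 111000 m.
With N decimal places the half-ulp bound is 0.5·10⁻ᴺ°, or 0.5·10⁻ᴺ × 111000 m on the ground.
Setting 55500 × 10⁻ᴺ ≤ 0.031 gives 10ᴺ ≥ 1.79e+06, i.e. N ≥ 6.25.
So 7 decimal places suffice (0.00555 m); 6 would allow up to 0.0555 m.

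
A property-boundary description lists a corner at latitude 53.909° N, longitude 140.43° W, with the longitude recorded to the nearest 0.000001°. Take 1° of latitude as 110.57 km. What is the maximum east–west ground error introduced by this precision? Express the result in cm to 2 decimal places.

Rounding to 6 decimal places leaves the longitude within ±5e-07° of the true value.
Parallels shrink by cos φ, so at 53.909° a degree of longitude is 110570 × 0.5891 ≈ 65133.4 m.
So at most 5e-07° × 65133.4 ≈ 0.0325667 m east–west.
That is 0.0325667 m = 3.2567 cm.

3.26 cm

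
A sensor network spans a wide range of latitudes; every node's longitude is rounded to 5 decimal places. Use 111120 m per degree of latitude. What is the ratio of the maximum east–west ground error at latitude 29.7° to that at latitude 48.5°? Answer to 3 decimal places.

1.311

Rounding to 5 decimal places leaves the longitude within ±5e-06° of the true value.
At 29.7°: 5e-06° × 111120 × cos 29.7° = 5e-06 × 111120 × 0.8686 ≈ 0.48261 m.
At 48.5°: 5e-06° × 111120 × cos 48.5° = 5e-06 × 111120 × 0.6626 ≈ 0.36815 m.
Ratio: 0.48261 / 0.36815 = cos 29.7° / cos 48.5° ≈ 1.3109.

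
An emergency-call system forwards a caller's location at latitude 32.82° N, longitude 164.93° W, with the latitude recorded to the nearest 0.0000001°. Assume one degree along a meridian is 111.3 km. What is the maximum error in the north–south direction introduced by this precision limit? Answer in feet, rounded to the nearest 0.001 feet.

Rounding to 7 decimal places leaves the latitude within ±5e-08° of the true value.
Along the meridian that is 5e-08° × 111300 m/° = 0.005565 m.
In feet: 0.005565 m ÷ 0.3048 ≈ 0.018258 ft.

0.018 feet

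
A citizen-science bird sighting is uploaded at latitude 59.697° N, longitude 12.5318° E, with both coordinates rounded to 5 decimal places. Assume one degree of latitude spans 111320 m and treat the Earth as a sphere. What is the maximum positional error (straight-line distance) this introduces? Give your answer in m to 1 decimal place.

Rounding to 5 decimal places leaves each coordinate within ±5e-06° of the true value.
N–S: 5e-06° × 111320 m/° = 0.5566 m.
Longitude error → 5e-06 × 111320 × cos 59.697° = 5e-06 × 111320 × 0.5046 ≈ 0.280845 m.
Worst case both components are at the extreme and orthogonal: √(0.5566² + 0.280845²) ≈ 0.62344 m.

0.6 m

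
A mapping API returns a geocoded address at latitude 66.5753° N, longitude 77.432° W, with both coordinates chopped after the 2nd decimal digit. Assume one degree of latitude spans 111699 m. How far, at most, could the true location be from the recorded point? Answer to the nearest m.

1202 m

Truncating at 2 decimal places can drop up to a full unit in the last place, so each coordinate may be off by as much as 0.01°.
North–south component: 0.01° × 111699 = 1116.99 m.
Longitude error → 0.01 × 111699 × cos 66.5753° = 0.01 × 111699 × 0.3975 ≈ 444.052 m.
Combining orthogonally: (1116.99² + 444.052²)^½ ≈ 1202.02 m.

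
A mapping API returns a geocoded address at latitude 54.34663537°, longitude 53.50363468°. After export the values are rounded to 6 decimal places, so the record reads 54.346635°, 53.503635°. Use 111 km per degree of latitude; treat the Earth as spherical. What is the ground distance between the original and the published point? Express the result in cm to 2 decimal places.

4.60 cm

Δlat = 54.34663537 − 54.346635 = +0.00000037°; Δlon = 53.50363468 − 53.503635 = -0.00000032°.
N–S: 0.00000037° × 111000 m/° = 0.04107 m.
E–W at 54.3466°: -0.00000032° × 111000 × cos 54.3466° = -0.00000032 × 111000 × 0.5829 ≈ -0.0207039 m.
Combined displacement = (0.04107² + 0.0207039²)^½ ≈ 0.0459934 m.
That is 0.0459934 m = 4.5993 cm.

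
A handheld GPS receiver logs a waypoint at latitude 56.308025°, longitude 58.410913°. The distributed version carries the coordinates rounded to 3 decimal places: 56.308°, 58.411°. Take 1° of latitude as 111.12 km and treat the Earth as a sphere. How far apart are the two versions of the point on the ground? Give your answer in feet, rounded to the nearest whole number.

Δlat = 56.308025 − 56.308 = +0.000025°; Δlon = 58.410913 − 58.411 = -0.000087°.
North–south shift: 0.000025 × 111120 = 2.778 m.
East–west at this latitude: -0.000087° × 111120 × cos 56.308° ≈ -0.000087 × 61641.4 = -5.3628 m.
Distance: √(2.778² + 5.3628²) ≈ 6.03961 m.
Converting: 6.03961 m × 3.2808 ft/m ≈ 19.815 ft.

20 feet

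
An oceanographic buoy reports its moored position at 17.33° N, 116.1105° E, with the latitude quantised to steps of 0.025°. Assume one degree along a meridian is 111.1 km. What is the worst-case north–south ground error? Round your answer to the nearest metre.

1389 metres

With a 0.025° grid the true value lies within half a step, ±0.025°/2 = ±0.0125°, of the stored one.
North–south distance: 0.0125° × 111100 m/° = 1388.75 m.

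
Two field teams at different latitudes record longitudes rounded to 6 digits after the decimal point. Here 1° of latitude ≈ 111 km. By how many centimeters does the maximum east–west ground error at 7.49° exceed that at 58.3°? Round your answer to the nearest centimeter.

3 centimeters

Rounding to 6 decimal places leaves the longitude within ±5e-07° of the true value.
At 7.49°: 5e-07° × 111000 × cos 7.49° = 5e-07 × 111000 × 0.9915 ≈ 0.055026 m.
Error at 58.3° = 5e-07° × 111000 × cos 58.3° ≈ 0.0555 × 0.5255 = 0.029164 m.
Difference: 0.055026 − 0.029164 = 0.025863 m.
That is 0.0258628 m = 2.5863 cm.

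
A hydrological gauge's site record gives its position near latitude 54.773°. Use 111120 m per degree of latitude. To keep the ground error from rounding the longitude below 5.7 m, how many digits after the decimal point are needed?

4

At 54.773° one degree of longitude covers 111120 × cos 54.773° ≈ 111120 × 0.5768 ≈ 64095.9 m.
With N decimal places the half-ulp bound is 0.5·10⁻ᴺ°, or 0.5·10⁻ᴺ × 64095.9 m on the ground.
Need 0.5 × 64095.9 × 10⁻ᴺ ≤ 5.7 → 10⁻ᴺ ≤ 1.779e-04, so N ≥ 3.75.
N = 3 would give 32 m (too coarse); N = 4 gives 3.2 m ≤ 5.7 m.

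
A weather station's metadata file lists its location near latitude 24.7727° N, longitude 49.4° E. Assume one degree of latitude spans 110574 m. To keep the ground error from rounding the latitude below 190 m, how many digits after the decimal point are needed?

One degree of latitude covers 110574 m.
N decimal places → at most half a unit in the last place, 0.5 × 10⁻ᴺ° = 110574/2 × 10⁻ᴺ m.
Setting 55287 × 10⁻ᴺ ≤ 190 gives 10ᴺ ≥ 291, i.e. N ≥ 2.46.
N = 2 would give 553 m (too coarse); N = 3 gives 55.3 m ≤ 190 m.

3 decimal places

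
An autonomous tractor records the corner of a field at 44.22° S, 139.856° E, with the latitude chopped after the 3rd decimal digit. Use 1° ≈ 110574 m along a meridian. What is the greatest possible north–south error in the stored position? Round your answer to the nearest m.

111 m

Truncating at 3 decimal places can drop up to a full unit in the last place, so the latitude may be off by as much as 0.001°.
Along the meridian that is 0.001° × 110574 m/° = 110.574 m.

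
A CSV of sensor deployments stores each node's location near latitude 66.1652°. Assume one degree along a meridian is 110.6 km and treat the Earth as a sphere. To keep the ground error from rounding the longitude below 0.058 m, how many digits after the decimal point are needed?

At 66.1652° one degree of longitude covers 110600 × cos 66.1652° ≈ 110600 × 0.4041 ≈ 44693.6 m.
Rounding to N decimal places gives at most 0.5 × 10⁻ᴺ degrees of error, i.e. 0.5 × 10⁻ᴺ × 44693.6 m.
Setting 22346.8 × 10⁻ᴺ ≤ 0.058 gives 10ᴺ ≥ 3.853e+05, i.e. N ≥ 5.59.
N = 5 would give 0.223 m (too coarse); N = 6 gives 0.0223 m ≤ 0.058 m.

6 decimal places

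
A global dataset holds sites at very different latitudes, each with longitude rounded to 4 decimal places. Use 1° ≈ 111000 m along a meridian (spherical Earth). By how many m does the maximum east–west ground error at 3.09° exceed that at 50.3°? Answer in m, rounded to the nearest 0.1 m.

2.0 m

Rounding to 4 decimal places leaves the longitude within ±5e-05° of the true value.
Error at 3.09° = 5e-05° × 111000 × cos 3.09° ≈ 5.55 × 0.9985 = 5.5419 m.
At 50.3°: 5e-05° × 111000 × cos 50.3° = 5e-05 × 111000 × 0.6388 ≈ 3.5452 m.
Difference: 5.5419 − 3.5452 = 1.9968 m.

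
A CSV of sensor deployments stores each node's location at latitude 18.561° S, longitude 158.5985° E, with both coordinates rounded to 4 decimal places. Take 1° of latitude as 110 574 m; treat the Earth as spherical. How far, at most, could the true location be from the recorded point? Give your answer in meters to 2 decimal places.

7.62 meters

Rounding to 4 decimal places leaves each coordinate within ±5e-05° of the true value.
N–S: 5e-05° × 110574 m/° = 5.5287 m.
E–W at 18.561°: 5e-05° × 110574 × cos 18.561° = 5e-05 × 110574 × 0.9480 ≈ 5.24113 m.
Worst case both components are at the extreme and orthogonal: √(5.5287² + 5.24113²) ≈ 7.61813 m.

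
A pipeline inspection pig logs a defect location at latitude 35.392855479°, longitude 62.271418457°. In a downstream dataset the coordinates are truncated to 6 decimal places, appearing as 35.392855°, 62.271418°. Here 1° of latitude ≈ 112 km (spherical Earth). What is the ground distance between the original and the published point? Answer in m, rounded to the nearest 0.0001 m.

0.0680 m

The latitude changed by +0.000000479° and the longitude by +0.000000457°.
North–south shift: 0.000000479 × 112000 = 0.053648 m.
E–W at 35.3929°: 0.000000457° × 112000 × cos 35.3929° = 0.000000457 × 112000 × 0.8152 ≈ 0.0417252 m.
Combined displacement = (0.053648² + 0.0417252²)^½ ≈ 0.067964 m.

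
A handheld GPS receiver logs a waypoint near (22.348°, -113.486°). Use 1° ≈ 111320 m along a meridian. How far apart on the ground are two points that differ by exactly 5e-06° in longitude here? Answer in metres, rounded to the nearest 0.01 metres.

One degree of longitude here spans 111320 × cos 22.348° = 111320 × 0.9249 ≈ 102959 m; 5e-06° of that is 0.514795 m.

0.51 metres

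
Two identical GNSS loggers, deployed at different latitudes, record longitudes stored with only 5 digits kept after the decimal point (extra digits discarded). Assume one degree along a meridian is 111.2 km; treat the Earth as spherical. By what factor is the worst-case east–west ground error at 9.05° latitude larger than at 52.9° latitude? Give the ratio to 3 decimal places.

1.637

Truncating at 5 decimal places can drop up to a full unit in the last place, so the longitude may be off by as much as 1e-05°.
At 9.05°: 1e-05° × 111200 × cos 9.05° = 1e-05 × 111200 × 0.9876 ≈ 1.0982 m.
Error at 52.9° = 1e-05° × 111200 × cos 52.9° ≈ 1.112 × 0.6032 = 0.67077 m.
Ratio: 1.0982 / 0.67077 = cos 9.05° / cos 52.9° ≈ 1.6372.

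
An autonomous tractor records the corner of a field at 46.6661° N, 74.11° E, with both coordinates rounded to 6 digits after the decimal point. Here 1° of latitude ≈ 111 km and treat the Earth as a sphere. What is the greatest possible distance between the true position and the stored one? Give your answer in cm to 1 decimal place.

6.7 cm

Rounding to 6 decimal places leaves each coordinate within ±5e-07° of the true value.
Latitude error → 5e-07 × 111000 = 0.0555 m along the meridian.
East–west component at 46.6661°: 5e-07° × 111000 × cos 46.6661° ≈ 5e-07 × 76173.6 ≈ 0.0380868 m.
Combining orthogonally: (0.0555² + 0.0380868²)^½ ≈ 0.0673116 m.
That is 0.0673116 m = 6.7312 cm.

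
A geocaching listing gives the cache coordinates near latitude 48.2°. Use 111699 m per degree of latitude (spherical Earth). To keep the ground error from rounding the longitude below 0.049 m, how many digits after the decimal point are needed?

At 48.2° one degree of longitude covers 111699 × cos 48.2° ≈ 111699 × 0.6665 ≈ 74451 m.
N decimal places → at most half a unit in the last place, 0.5 × 10⁻ᴺ° = 74451/2 × 10⁻ᴺ m.
Need 0.5 × 74451 × 10⁻ᴺ ≤ 0.049 → 10⁻ᴺ ≤ 1.316e-06, so N ≥ 5.88.
At 5 places the error can reach 0.372 m, but 6 places keeps it to 0.0372 m.

6 decimal places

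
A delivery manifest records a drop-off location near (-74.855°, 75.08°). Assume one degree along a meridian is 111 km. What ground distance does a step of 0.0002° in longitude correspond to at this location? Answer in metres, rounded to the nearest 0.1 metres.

5.8 metres

One degree of longitude here spans 111000 × cos 74.855° = 111000 × 0.2613 ≈ 29000.2 m; 0.0002° of that is 5.80003 m.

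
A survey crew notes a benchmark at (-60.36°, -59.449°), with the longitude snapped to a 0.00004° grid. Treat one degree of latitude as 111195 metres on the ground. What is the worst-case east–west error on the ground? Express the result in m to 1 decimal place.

1.1 m

With a 0.00004° grid the true value lies within half a step, ±0.00004°/2 = ±2e-05°, of the stored one.
At latitude 60.36° a degree of longitude spans 111195 m × cos 60.36° = 111195 × 0.4945 ≈ 54991.4 m.
So at most 2e-05° × 54991.4 ≈ 1.09983 m east–west.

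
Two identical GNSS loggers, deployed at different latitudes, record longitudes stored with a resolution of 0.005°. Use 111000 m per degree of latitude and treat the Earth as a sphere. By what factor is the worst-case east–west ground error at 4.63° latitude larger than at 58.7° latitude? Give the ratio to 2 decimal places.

With a 0.005° grid the true value lies within half a step, ±0.005°/2 = ±0.0025°, of the stored one.
Error at 4.63° = 0.0025° × 111000 × cos 4.63° ≈ 277.5 × 0.9967 = 276.59 m.
At 58.7°: 0.0025° × 111000 × cos 58.7° = 0.0025 × 111000 × 0.5195 ≈ 144.17 m.
The ratio reduces to cos 4.63° / cos 58.7° = 0.9967/0.5195 ≈ 1.9186.

1.92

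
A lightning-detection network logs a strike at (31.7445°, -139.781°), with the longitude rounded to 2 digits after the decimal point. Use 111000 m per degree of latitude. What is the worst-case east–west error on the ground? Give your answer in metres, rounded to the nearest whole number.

472 metres

Rounding to 2 decimal places leaves the longitude within ±0.005° of the true value.
One degree of longitude at 31.7445° is 111000 × cos 31.7445° ≈ 111000 × 0.8504 = 94394.7 m.
Maximum E–W displacement: 0.005 × 94394.7 = 471.974 m.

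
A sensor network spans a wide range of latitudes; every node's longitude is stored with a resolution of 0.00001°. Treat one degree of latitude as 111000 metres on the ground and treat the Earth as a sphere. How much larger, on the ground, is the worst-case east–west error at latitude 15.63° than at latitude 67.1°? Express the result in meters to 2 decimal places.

0.32 meters

With a 0.00001° grid the true value lies within half a step, ±0.00001°/2 = ±5e-06°, of the stored one.
At 15.63°: 5e-06° × 111000 × cos 15.63° = 5e-06 × 111000 × 0.9630 ≈ 0.53448 m.
Error at 67.1° = 5e-06° × 111000 × cos 67.1° ≈ 0.555 × 0.3891 = 0.21596 m.
So the lower-latitude error exceeds the higher by 0.53448 − 0.21596 = 0.31851 m.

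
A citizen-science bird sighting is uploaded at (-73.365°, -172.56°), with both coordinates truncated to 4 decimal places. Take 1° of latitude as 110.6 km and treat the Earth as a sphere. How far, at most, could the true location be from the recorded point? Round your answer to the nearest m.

Truncating at 4 decimal places can drop up to a full unit in the last place, so each coordinate may be off by as much as 0.0001°.
Latitude error → 0.0001 × 110600 = 11.06 m along the meridian.
Longitude error → 0.0001 × 110600 × cos 73.365° = 0.0001 × 110600 × 0.2863 ≈ 3.16619 m.
Combining orthogonally: (11.06² + 3.16619²)^½ ≈ 11.5043 m.

12 m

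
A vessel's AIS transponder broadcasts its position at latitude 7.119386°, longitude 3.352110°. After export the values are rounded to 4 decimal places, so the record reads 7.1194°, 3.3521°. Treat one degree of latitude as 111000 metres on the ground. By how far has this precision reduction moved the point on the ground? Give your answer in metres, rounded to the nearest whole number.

2 metres

The latitude changed by -0.000014° and the longitude by +0.000010°.
N–S: -0.000014° × 111000 m/° = -1.554 m.
East–west at this latitude: 0.000010° × 111000 × cos 7.1194° ≈ 0.000010 × 110144 = 1.10144 m.
Distance: √(1.554² + 1.10144²) ≈ 1.90475 m.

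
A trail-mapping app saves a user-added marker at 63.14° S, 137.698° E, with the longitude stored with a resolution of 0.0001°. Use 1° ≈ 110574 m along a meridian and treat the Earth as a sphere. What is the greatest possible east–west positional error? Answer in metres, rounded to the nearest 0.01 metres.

With a 0.0001° grid the true value lies within half a step, ±0.0001°/2 = ±5e-05°, of the stored one.
Parallels shrink by cos φ, so at 63.14° a degree of longitude is 110574 × 0.4518 ≈ 49958.7 m.
So at most 5e-05° × 49958.7 ≈ 2.49793 m east–west.

2.50 metres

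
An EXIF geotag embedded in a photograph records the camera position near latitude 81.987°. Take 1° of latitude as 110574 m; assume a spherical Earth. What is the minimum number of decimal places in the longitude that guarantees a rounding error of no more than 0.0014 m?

At 81.987° one degree of longitude covers 110574 × cos 81.987° ≈ 110574 × 0.1394 ≈ 15413.8 m.
Rounding to N decimal places gives at most 0.5 × 10⁻ᴺ degrees of error, i.e. 0.5 × 10⁻ᴺ × 15413.8 m.
Need 0.5 × 15413.8 × 10⁻ᴺ ≤ 0.0014 → 10⁻ᴺ ≤ 1.817e-07, so N ≥ 6.74.
So 7 decimal places suffice (0.000771 m); 6 would allow up to 0.00771 m.

7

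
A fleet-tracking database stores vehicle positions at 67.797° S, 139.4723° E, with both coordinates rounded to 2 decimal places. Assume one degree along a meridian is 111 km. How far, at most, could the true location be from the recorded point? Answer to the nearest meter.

593 meters

Rounding to 2 decimal places leaves each coordinate within ±0.005° of the true value.
N–S: 0.005° × 111000 m/° = 555 m.
E–W at 67.797°: 0.005° × 111000 × cos 67.797° = 0.005 × 111000 × 0.3779 ≈ 209.729 m.
The two errors are perpendicular, so the maximum displacement is √(555² + 209.729²) ≈ 593.305 m.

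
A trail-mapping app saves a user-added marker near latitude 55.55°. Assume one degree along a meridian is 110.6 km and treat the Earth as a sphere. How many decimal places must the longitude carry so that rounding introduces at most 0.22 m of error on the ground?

6 decimal places

At 55.55° one degree of longitude covers 110600 × cos 55.55° ≈ 110600 × 0.5657 ≈ 62565 m.
With N decimal places the half-ulp bound is 0.5·10⁻ᴺ°, or 0.5·10⁻ᴺ × 62565 m on the ground.
Setting 31282.5 × 10⁻ᴺ ≤ 0.22 gives 10ᴺ ≥ 1.422e+05, i.e. N ≥ 5.15.
So 6 decimal places suffice (0.0313 m); 5 would allow up to 0.313 m.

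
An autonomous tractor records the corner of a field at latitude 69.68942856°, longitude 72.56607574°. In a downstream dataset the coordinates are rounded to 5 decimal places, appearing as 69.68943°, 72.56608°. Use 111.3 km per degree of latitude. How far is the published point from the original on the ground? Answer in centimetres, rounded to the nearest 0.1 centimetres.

23.0 centimetres

Δlat = 69.68942856 − 69.68943 = -0.00000144°; Δlon = 72.56607574 − 72.56608 = -0.00000426°.
N–S: -0.00000144° × 111300 m/° = -0.160272 m.
East–west at this latitude: -0.00000426° × 111300 × cos 69.6894° ≈ -0.00000426 × 38633.2 = -0.164577 m.
Distance: √(0.160272² + 0.164577²) ≈ 0.229723 m.
That is 0.229723 m = 22.972 cm.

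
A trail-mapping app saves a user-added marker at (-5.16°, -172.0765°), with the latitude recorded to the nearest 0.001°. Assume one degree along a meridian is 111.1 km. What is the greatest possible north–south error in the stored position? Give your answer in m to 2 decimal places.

55.55 m

Rounding to 3 decimal places leaves the latitude within ±0.0005° of the true value.
Along the meridian that is 0.0005° × 111100 m/° = 55.55 m.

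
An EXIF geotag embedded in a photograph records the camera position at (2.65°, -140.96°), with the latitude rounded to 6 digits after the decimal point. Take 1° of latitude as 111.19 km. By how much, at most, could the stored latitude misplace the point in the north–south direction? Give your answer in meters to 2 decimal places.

0.06 meters

Rounding to 6 decimal places leaves the latitude within ±5e-07° of the true value.
So the N–S error is at most 5e-07 × 111190 = 0.055595 m.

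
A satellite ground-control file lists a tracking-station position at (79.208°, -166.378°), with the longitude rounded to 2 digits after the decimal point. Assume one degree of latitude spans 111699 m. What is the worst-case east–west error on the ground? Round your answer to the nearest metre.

105 metres

Rounding to 2 decimal places leaves the longitude within ±0.005° of the true value.
One degree of longitude at 79.208° is 111699 × cos 79.208° ≈ 111699 × 0.1872 = 20915 m.
Maximum E–W displacement: 0.005 × 20915 = 104.575 m.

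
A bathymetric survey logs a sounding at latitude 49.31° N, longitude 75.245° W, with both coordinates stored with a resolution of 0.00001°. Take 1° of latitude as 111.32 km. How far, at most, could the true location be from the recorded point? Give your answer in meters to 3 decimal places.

0.664 meters

With a 0.00001° grid the true value lies within half a step, ±0.00001°/2 = ±5e-06°, of the stored one.
Latitude error → 5e-06 × 111320 = 0.5566 m along the meridian.
E–W at 49.31°: 5e-06° × 111320 × cos 49.31° = 5e-06 × 111320 × 0.6520 ≈ 0.362884 m.
Worst case both components are at the extreme and orthogonal: √(0.5566² + 0.362884²) ≈ 0.664446 m.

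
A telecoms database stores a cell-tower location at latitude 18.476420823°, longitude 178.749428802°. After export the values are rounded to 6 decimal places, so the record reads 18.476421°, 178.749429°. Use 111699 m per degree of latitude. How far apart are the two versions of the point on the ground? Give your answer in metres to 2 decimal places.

0.03 metres

The latitude changed by -0.000000177° and the longitude by -0.000000198°.
N–S: -0.000000177° × 111699 m/° = -0.0197707 m.
E–W at 18.4764°: -0.000000198° × 111699 × cos 18.4764° = -0.000000198 × 111699 × 0.9485 ≈ -0.0209764 m.
Combined displacement = (0.0197707² + 0.0209764²)^½ ≈ 0.0288252 m.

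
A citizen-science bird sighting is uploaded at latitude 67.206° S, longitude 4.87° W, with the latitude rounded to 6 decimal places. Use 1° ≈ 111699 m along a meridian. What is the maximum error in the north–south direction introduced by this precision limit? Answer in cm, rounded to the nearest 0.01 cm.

Rounding to 6 decimal places leaves the latitude within ±5e-07° of the true value.
So the N–S error is at most 5e-07 × 111699 = 0.0558495 m.
That is 0.0558495 m = 5.5849 cm.

5.58 cm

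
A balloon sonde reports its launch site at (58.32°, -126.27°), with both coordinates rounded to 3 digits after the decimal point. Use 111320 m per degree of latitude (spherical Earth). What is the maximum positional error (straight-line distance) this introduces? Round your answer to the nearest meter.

Rounding to 3 decimal places leaves each coordinate within ±0.0005° of the true value.
Latitude error → 0.0005 × 111320 = 55.66 m along the meridian.
East–west component at 58.32°: 0.0005° × 111320 × cos 58.32° ≈ 0.0005 × 58462.4 ≈ 29.2312 m.
Combining orthogonally: (55.66² + 29.2312²)^½ ≈ 62.8689 m.

63 meters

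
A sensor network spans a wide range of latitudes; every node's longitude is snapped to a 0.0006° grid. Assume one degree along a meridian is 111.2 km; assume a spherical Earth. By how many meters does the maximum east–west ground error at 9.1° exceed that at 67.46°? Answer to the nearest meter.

20 meters

With a 0.0006° grid the true value lies within half a step, ±0.0006°/2 = ±0.0003°, of the stored one.
Error at 9.1° = 0.0003° × 111200 × cos 9.1° ≈ 33.36 × 0.9874 = 32.94 m.
Error at 67.46° = 0.0003° × 111200 × cos 67.46° ≈ 33.36 × 0.3833 = 12.788 m.
So the lower-latitude error exceeds the higher by 32.94 − 12.788 = 20.152 m.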